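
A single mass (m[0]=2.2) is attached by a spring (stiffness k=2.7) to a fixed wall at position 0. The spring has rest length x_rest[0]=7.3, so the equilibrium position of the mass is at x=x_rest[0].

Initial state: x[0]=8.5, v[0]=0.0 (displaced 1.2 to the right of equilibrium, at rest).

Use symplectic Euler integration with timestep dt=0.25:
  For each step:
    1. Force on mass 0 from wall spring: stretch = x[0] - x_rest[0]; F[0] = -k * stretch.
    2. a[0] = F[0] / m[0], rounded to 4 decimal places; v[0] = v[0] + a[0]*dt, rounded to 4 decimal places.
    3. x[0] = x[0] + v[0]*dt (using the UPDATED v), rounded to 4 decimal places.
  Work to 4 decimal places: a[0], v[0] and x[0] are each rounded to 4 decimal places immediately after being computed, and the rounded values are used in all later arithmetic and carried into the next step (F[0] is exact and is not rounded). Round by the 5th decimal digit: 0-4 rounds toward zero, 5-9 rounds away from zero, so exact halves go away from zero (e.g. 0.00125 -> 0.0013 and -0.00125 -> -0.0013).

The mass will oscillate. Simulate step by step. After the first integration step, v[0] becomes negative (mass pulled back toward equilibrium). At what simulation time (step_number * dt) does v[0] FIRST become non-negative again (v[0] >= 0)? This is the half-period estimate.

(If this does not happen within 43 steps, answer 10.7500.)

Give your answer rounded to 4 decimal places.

Step 0: x=[8.5000] v=[0.0000]
Step 1: x=[8.4080] v=[-0.3682]
Step 2: x=[8.2310] v=[-0.7082]
Step 3: x=[7.9825] v=[-0.9939]
Step 4: x=[7.6817] v=[-1.2033]
Step 5: x=[7.3516] v=[-1.3204]
Step 6: x=[7.0176] v=[-1.3362]
Step 7: x=[6.7052] v=[-1.2496]
Step 8: x=[6.4384] v=[-1.0671]
Step 9: x=[6.2377] v=[-0.8028]
Step 10: x=[6.1185] v=[-0.4769]
Step 11: x=[6.0899] v=[-0.1144]
Step 12: x=[6.1541] v=[0.2569]
First v>=0 after going negative at step 12, time=3.0000

Answer: 3.0000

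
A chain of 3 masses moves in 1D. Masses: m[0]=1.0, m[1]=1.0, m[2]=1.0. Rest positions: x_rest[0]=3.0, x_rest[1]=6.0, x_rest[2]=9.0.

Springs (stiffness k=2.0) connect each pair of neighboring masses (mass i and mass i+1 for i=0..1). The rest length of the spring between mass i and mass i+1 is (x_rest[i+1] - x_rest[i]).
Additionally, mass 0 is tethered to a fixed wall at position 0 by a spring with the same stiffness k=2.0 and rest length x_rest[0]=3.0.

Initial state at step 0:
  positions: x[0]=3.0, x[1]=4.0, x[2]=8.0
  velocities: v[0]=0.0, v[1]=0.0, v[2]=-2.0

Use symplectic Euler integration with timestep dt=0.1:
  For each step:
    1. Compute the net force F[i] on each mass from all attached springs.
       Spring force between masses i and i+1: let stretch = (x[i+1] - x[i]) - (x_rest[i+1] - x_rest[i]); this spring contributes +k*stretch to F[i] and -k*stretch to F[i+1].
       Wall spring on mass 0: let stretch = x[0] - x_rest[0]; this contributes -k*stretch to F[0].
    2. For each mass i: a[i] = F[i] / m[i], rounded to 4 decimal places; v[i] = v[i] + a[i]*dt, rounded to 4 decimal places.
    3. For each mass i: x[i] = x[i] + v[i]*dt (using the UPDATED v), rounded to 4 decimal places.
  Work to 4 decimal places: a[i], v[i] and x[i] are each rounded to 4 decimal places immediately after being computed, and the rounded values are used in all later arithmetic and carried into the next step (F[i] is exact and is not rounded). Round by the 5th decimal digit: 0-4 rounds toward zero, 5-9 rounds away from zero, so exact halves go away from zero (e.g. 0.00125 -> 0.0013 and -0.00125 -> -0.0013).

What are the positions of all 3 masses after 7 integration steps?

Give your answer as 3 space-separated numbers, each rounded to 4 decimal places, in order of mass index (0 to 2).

Step 0: x=[3.0000 4.0000 8.0000] v=[0.0000 0.0000 -2.0000]
Step 1: x=[2.9600 4.0600 7.7800] v=[-0.4000 0.6000 -2.2000]
Step 2: x=[2.8828 4.1724 7.5456] v=[-0.7720 1.1240 -2.3440]
Step 3: x=[2.7737 4.3265 7.3037] v=[-1.0906 1.5407 -2.4186]
Step 4: x=[2.6402 4.5091 7.0623] v=[-1.3348 1.8256 -2.4140]
Step 5: x=[2.4913 4.7054 6.8298] v=[-1.4891 1.9625 -2.3246]
Step 6: x=[2.3369 4.8999 6.6149] v=[-1.5445 1.9446 -2.1495]
Step 7: x=[2.1870 5.0774 6.4257] v=[-1.4993 1.7750 -1.8925]

Answer: 2.1870 5.0774 6.4257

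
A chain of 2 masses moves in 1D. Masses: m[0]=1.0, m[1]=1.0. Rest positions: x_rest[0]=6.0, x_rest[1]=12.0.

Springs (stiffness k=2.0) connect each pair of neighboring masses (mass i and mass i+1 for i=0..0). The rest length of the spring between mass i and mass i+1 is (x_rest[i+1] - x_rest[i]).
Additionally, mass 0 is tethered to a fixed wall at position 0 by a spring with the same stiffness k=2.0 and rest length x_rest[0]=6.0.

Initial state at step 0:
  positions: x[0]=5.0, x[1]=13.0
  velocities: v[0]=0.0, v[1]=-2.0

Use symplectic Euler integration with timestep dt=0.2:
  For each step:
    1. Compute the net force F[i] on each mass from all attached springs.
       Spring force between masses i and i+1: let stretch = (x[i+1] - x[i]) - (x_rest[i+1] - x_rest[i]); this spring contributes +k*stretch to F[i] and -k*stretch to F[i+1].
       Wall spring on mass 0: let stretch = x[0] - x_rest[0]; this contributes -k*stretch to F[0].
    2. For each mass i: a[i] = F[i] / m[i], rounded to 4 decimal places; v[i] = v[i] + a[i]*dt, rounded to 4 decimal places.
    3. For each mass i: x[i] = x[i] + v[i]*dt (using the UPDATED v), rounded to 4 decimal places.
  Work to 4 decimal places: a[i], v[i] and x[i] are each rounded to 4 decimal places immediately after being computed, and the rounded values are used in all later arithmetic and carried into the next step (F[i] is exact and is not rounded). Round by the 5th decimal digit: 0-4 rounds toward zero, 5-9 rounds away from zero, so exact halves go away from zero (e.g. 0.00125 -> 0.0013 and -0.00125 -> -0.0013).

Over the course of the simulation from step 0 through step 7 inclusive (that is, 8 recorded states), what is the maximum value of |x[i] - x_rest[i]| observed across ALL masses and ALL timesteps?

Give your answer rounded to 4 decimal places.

Step 0: x=[5.0000 13.0000] v=[0.0000 -2.0000]
Step 1: x=[5.2400 12.4400] v=[1.2000 -2.8000]
Step 2: x=[5.6368 11.7840] v=[1.9840 -3.2800]
Step 3: x=[6.0744 11.1162] v=[2.1882 -3.3389]
Step 4: x=[6.4294 10.5251] v=[1.7752 -2.9556]
Step 5: x=[6.5977 10.0863] v=[0.8417 -2.1939]
Step 6: x=[6.5173 9.8484] v=[-0.4019 -1.1893]
Step 7: x=[6.1820 9.8241] v=[-1.6764 -0.1217]
Max displacement = 2.1759

Answer: 2.1759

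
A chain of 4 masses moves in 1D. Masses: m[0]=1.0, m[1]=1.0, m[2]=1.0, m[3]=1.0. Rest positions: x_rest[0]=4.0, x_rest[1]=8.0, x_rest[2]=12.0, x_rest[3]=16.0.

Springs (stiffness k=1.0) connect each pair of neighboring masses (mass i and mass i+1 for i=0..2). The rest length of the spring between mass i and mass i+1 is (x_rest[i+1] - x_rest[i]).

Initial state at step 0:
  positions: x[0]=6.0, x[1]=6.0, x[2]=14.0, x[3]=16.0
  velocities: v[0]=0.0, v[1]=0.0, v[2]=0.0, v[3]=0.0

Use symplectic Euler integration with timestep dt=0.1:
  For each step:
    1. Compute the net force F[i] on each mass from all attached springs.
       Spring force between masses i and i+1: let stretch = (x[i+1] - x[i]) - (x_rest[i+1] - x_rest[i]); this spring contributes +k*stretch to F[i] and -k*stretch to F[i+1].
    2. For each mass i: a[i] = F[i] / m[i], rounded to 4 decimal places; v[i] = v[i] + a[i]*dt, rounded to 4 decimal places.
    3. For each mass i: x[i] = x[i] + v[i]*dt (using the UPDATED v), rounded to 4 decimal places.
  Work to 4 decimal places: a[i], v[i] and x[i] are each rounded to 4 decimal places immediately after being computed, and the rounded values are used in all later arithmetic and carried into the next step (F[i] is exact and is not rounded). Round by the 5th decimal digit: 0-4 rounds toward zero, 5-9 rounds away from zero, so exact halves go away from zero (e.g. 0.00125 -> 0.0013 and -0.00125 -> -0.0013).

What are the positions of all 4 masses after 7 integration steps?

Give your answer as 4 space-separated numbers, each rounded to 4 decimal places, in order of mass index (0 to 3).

Step 0: x=[6.0000 6.0000 14.0000 16.0000] v=[0.0000 0.0000 0.0000 0.0000]
Step 1: x=[5.9600 6.0800 13.9400 16.0200] v=[-0.4000 0.8000 -0.6000 0.2000]
Step 2: x=[5.8812 6.2374 13.8222 16.0592] v=[-0.7880 1.5740 -1.1780 0.3920]
Step 3: x=[5.7660 6.4671 13.6509 16.1160] v=[-1.1524 2.2969 -1.7128 0.5683]
Step 4: x=[5.6178 6.7616 13.4324 16.1882] v=[-1.4823 2.9452 -2.1847 0.7218]
Step 5: x=[5.4410 7.1114 13.1748 16.2728] v=[-1.7679 3.4979 -2.5762 0.8462]
Step 6: x=[5.2409 7.5051 12.8875 16.3664] v=[-2.0009 3.9372 -2.8727 0.9364]
Step 7: x=[5.0235 7.9300 12.5812 16.4653] v=[-2.1745 4.2490 -3.0631 0.9885]

Answer: 5.0235 7.9300 12.5812 16.4653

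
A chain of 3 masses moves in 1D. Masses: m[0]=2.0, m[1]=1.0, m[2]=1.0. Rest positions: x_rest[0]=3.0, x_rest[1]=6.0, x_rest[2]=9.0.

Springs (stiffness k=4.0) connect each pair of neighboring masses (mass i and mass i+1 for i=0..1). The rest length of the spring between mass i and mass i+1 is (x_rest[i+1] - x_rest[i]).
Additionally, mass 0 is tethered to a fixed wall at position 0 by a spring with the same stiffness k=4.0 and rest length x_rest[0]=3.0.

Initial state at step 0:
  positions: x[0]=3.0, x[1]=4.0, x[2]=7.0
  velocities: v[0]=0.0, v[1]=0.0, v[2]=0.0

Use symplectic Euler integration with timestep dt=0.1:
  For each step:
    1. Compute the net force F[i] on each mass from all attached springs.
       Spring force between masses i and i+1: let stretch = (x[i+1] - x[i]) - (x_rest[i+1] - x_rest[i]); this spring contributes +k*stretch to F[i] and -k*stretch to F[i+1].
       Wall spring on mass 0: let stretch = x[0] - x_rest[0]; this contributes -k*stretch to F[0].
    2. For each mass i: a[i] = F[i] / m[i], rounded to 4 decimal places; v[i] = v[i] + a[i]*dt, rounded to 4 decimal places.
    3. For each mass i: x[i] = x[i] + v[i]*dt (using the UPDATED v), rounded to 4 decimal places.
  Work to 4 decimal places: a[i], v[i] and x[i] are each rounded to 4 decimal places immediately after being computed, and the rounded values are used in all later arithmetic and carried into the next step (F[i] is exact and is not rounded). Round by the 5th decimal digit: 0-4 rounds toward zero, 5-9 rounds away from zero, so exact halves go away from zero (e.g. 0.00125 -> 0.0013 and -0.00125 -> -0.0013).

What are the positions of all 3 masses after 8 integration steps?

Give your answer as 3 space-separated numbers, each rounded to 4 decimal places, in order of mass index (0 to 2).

Step 0: x=[3.0000 4.0000 7.0000] v=[0.0000 0.0000 0.0000]
Step 1: x=[2.9600 4.0800 7.0000] v=[-0.4000 0.8000 0.0000]
Step 2: x=[2.8832 4.2320 7.0032] v=[-0.7680 1.5200 0.0320]
Step 3: x=[2.7757 4.4409 7.0156] v=[-1.0749 2.0890 0.1235]
Step 4: x=[2.6460 4.6862 7.0450] v=[-1.2970 2.4528 0.2936]
Step 5: x=[2.5042 4.9442 7.1000] v=[-1.4182 2.5802 0.5501]
Step 6: x=[2.3611 5.1909 7.1888] v=[-1.4310 2.4665 0.8878]
Step 7: x=[2.2274 5.4043 7.3177] v=[-1.3373 2.1337 1.2886]
Step 8: x=[2.1127 5.5671 7.4900] v=[-1.1474 1.6283 1.7232]

Answer: 2.1127 5.5671 7.4900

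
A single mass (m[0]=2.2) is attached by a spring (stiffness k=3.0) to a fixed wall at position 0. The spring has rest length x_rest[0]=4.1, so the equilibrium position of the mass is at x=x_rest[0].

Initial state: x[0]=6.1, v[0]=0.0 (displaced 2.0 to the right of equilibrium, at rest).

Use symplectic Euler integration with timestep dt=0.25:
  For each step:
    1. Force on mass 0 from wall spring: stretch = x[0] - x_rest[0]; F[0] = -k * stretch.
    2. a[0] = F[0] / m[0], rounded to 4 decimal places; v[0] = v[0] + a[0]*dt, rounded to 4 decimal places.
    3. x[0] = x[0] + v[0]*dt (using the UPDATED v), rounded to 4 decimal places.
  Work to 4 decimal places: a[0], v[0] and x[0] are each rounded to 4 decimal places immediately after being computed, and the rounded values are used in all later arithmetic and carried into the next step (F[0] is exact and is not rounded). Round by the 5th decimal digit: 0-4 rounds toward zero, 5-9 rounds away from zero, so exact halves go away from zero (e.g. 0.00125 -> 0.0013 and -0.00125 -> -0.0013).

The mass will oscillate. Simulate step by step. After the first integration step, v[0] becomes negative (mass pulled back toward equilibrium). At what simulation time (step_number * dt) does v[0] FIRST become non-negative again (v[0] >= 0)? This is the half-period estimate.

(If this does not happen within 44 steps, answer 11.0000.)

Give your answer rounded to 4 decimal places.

Step 0: x=[6.1000] v=[0.0000]
Step 1: x=[5.9296] v=[-0.6818]
Step 2: x=[5.6032] v=[-1.3055]
Step 3: x=[5.1487] v=[-1.8180]
Step 4: x=[4.6048] v=[-2.1755]
Step 5: x=[4.0179] v=[-2.3476]
Step 6: x=[3.4380] v=[-2.3196]
Step 7: x=[2.9145] v=[-2.0939]
Step 8: x=[2.4921] v=[-1.6898]
Step 9: x=[2.2067] v=[-1.1417]
Step 10: x=[2.0826] v=[-0.4963]
Step 11: x=[2.1305] v=[0.1915]
First v>=0 after going negative at step 11, time=2.7500

Answer: 2.7500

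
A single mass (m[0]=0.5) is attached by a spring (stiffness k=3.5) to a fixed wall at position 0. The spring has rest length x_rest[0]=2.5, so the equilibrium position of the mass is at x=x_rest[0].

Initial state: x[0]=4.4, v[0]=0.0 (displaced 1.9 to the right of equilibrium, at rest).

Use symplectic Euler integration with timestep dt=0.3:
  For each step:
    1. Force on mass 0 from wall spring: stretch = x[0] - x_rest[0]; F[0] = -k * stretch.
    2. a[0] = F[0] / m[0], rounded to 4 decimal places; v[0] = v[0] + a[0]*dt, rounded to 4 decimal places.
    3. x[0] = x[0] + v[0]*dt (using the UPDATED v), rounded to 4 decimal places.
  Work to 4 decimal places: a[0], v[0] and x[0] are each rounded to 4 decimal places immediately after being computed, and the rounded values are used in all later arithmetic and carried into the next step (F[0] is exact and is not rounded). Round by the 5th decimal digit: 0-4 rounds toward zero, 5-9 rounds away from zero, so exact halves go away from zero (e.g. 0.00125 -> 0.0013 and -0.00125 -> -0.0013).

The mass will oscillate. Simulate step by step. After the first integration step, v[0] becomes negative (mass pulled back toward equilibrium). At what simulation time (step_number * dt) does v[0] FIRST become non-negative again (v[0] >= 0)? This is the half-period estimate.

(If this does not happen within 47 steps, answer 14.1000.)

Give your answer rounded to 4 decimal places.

Answer: 1.2000

Derivation:
Step 0: x=[4.4000] v=[0.0000]
Step 1: x=[3.2030] v=[-3.9900]
Step 2: x=[1.5631] v=[-5.4663]
Step 3: x=[0.5135] v=[-3.4988]
Step 4: x=[0.7154] v=[0.6729]
First v>=0 after going negative at step 4, time=1.2000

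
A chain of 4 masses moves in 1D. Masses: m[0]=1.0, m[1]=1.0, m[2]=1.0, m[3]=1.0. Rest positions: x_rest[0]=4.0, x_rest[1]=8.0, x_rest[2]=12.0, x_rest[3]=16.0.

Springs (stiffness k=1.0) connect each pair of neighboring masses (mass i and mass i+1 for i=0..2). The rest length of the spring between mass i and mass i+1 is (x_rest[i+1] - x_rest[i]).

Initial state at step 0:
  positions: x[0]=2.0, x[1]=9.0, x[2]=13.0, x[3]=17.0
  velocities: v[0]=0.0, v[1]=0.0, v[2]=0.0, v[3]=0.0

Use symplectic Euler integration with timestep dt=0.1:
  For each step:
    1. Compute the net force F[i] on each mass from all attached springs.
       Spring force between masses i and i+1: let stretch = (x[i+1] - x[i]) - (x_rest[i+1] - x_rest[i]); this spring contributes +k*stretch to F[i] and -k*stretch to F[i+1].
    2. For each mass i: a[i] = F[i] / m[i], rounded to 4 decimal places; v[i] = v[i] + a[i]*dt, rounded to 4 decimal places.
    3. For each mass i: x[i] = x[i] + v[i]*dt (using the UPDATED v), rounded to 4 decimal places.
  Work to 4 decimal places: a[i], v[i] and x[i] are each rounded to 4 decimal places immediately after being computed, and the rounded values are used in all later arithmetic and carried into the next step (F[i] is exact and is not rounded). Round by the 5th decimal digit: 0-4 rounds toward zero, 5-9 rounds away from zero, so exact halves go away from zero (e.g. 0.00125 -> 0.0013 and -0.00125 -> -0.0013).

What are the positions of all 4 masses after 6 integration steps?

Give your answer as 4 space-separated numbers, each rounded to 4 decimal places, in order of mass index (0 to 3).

Answer: 2.5892 8.4307 12.9802 16.9997

Derivation:
Step 0: x=[2.0000 9.0000 13.0000 17.0000] v=[0.0000 0.0000 0.0000 0.0000]
Step 1: x=[2.0300 8.9700 13.0000 17.0000] v=[0.3000 -0.3000 0.0000 0.0000]
Step 2: x=[2.0894 8.9109 12.9997 17.0000] v=[0.5940 -0.5910 -0.0030 0.0000]
Step 3: x=[2.1770 8.8245 12.9985 17.0000] v=[0.8762 -0.8643 -0.0119 0.0000]
Step 4: x=[2.2911 8.7133 12.9956 17.0000] v=[1.1410 -1.1117 -0.0292 -0.0002]
Step 5: x=[2.4294 8.5807 12.9899 16.9999] v=[1.3832 -1.3257 -0.0570 -0.0006]
Step 6: x=[2.5892 8.4307 12.9802 16.9997] v=[1.5983 -1.4999 -0.0969 -0.0016]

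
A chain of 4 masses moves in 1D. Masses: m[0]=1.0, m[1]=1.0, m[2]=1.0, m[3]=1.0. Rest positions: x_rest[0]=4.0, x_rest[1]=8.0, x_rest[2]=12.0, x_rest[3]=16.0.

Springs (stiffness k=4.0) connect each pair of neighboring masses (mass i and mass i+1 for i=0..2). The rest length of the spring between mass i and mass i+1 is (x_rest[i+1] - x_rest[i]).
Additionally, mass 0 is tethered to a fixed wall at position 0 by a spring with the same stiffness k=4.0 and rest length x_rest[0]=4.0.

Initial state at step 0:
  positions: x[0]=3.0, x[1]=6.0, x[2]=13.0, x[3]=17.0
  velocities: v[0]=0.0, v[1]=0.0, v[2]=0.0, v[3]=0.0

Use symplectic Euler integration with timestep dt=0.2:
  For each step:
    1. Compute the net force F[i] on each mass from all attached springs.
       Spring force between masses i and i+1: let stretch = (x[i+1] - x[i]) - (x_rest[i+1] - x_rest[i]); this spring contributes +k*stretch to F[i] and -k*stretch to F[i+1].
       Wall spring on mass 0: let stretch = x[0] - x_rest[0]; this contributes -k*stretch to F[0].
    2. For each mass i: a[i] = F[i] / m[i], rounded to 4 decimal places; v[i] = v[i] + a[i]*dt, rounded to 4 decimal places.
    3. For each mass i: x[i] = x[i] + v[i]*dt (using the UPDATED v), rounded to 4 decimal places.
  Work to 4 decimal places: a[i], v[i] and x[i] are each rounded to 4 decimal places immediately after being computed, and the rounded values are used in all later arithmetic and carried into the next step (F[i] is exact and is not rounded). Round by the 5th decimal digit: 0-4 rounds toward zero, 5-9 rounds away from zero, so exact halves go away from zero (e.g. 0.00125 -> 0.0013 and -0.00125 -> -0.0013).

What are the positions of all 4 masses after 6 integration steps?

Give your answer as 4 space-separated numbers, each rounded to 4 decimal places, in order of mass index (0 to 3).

Answer: 5.5148 8.9103 12.1478 14.8903

Derivation:
Step 0: x=[3.0000 6.0000 13.0000 17.0000] v=[0.0000 0.0000 0.0000 0.0000]
Step 1: x=[3.0000 6.6400 12.5200 17.0000] v=[0.0000 3.2000 -2.4000 0.0000]
Step 2: x=[3.1024 7.6384 11.8160 16.9232] v=[0.5120 4.9920 -3.5200 -0.3840]
Step 3: x=[3.4342 8.5795 11.2607 16.6692] v=[1.6589 4.7053 -2.7763 -1.2698]
Step 4: x=[4.0398 9.1263 11.1418 16.1899] v=[3.0278 2.7340 -0.5945 -2.3966]
Step 5: x=[4.8128 9.1817 11.5081 15.5429] v=[3.8652 0.2772 1.8316 -3.2351]
Step 6: x=[5.5148 8.9103 12.1478 14.8903] v=[3.5101 -1.3568 3.1983 -3.2629]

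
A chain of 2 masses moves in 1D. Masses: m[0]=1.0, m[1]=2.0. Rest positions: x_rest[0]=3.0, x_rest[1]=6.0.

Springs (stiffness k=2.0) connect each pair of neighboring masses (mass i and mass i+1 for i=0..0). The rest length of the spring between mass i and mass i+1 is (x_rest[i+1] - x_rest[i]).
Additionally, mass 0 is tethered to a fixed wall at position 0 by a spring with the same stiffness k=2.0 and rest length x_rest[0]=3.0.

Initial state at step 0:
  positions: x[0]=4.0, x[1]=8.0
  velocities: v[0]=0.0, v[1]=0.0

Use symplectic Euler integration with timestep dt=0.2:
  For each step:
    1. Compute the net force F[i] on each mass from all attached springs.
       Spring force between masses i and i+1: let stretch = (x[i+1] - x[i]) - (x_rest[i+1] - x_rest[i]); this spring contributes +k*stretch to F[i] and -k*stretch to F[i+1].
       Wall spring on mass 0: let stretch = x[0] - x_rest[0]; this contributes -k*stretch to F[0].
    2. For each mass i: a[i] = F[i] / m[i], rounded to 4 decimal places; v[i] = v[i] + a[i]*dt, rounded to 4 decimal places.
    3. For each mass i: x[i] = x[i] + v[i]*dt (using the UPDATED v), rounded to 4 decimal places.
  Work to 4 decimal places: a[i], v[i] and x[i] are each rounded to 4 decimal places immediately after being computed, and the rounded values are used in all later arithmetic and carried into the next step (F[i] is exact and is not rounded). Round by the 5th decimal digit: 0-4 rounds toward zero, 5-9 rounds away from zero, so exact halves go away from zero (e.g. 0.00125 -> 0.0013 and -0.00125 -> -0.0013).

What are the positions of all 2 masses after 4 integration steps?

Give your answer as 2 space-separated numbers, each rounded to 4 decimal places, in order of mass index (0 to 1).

Answer: 3.9563 7.6227

Derivation:
Step 0: x=[4.0000 8.0000] v=[0.0000 0.0000]
Step 1: x=[4.0000 7.9600] v=[0.0000 -0.2000]
Step 2: x=[3.9968 7.8816] v=[-0.0160 -0.3920]
Step 3: x=[3.9846 7.7678] v=[-0.0608 -0.5690]
Step 4: x=[3.9563 7.6227] v=[-0.1414 -0.7256]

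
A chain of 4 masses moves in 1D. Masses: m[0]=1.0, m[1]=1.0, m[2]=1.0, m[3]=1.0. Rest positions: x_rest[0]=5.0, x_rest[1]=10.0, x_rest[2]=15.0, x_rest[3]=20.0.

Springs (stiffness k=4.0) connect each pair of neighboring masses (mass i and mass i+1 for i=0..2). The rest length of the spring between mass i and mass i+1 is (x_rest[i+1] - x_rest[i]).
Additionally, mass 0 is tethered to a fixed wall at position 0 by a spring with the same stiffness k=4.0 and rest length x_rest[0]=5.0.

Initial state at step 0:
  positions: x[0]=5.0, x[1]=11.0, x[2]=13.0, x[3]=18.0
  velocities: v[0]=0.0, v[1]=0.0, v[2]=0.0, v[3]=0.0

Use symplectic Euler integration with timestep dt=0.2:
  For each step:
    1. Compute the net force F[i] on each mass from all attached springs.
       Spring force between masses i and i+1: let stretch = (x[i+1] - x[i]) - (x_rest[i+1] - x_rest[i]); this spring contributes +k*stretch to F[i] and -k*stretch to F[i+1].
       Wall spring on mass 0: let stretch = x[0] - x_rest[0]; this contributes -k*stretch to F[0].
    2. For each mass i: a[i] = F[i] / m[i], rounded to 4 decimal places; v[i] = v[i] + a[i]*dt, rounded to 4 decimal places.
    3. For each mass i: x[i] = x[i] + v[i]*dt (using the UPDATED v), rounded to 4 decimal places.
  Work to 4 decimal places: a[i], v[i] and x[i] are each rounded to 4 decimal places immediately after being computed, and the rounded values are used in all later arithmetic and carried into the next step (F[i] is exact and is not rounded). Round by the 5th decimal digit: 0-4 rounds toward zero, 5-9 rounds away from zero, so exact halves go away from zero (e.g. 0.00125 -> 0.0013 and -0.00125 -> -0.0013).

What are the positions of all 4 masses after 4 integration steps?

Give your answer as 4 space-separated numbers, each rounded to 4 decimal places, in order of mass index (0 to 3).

Answer: 4.9265 8.1522 14.8830 18.8108

Derivation:
Step 0: x=[5.0000 11.0000 13.0000 18.0000] v=[0.0000 0.0000 0.0000 0.0000]
Step 1: x=[5.1600 10.3600 13.4800 18.0000] v=[0.8000 -3.2000 2.4000 0.0000]
Step 2: x=[5.3264 9.3872 14.1840 18.0768] v=[0.8320 -4.8640 3.5200 0.3840]
Step 3: x=[5.2903 8.5322 14.7434 18.3308] v=[-0.1805 -4.2752 2.7968 1.2698]
Step 4: x=[4.9265 8.1522 14.8830 18.8108] v=[-1.8192 -1.8998 0.6978 2.3999]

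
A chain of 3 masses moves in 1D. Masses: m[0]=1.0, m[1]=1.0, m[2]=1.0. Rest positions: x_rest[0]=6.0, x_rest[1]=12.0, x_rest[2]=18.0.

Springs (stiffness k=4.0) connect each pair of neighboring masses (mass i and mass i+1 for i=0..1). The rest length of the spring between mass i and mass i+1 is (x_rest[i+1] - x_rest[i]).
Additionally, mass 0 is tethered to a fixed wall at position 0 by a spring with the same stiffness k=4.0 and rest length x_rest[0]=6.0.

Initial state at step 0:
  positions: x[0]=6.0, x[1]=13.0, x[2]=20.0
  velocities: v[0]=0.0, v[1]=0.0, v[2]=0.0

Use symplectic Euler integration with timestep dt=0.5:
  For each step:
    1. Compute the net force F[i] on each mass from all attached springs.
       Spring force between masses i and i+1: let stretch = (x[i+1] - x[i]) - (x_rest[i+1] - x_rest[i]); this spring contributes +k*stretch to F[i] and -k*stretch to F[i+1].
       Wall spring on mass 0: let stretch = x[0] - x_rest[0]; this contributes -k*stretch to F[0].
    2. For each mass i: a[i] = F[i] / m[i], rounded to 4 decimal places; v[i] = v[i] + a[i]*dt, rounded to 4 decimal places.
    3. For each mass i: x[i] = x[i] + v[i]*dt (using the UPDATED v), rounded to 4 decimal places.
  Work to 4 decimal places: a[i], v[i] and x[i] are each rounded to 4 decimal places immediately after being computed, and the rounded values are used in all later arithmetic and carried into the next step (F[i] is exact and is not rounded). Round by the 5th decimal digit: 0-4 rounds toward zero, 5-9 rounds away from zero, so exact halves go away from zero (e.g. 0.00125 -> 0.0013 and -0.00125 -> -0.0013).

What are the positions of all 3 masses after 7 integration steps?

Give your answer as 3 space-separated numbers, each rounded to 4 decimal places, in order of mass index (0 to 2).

Answer: 6.0000 11.0000 16.0000

Derivation:
Step 0: x=[6.0000 13.0000 20.0000] v=[0.0000 0.0000 0.0000]
Step 1: x=[7.0000 13.0000 19.0000] v=[2.0000 0.0000 -2.0000]
Step 2: x=[7.0000 13.0000 18.0000] v=[0.0000 0.0000 -2.0000]
Step 3: x=[6.0000 12.0000 18.0000] v=[-2.0000 -2.0000 0.0000]
Step 4: x=[5.0000 11.0000 18.0000] v=[-2.0000 -2.0000 0.0000]
Step 5: x=[5.0000 11.0000 17.0000] v=[0.0000 0.0000 -2.0000]
Step 6: x=[6.0000 11.0000 16.0000] v=[2.0000 0.0000 -2.0000]
Step 7: x=[6.0000 11.0000 16.0000] v=[0.0000 0.0000 0.0000]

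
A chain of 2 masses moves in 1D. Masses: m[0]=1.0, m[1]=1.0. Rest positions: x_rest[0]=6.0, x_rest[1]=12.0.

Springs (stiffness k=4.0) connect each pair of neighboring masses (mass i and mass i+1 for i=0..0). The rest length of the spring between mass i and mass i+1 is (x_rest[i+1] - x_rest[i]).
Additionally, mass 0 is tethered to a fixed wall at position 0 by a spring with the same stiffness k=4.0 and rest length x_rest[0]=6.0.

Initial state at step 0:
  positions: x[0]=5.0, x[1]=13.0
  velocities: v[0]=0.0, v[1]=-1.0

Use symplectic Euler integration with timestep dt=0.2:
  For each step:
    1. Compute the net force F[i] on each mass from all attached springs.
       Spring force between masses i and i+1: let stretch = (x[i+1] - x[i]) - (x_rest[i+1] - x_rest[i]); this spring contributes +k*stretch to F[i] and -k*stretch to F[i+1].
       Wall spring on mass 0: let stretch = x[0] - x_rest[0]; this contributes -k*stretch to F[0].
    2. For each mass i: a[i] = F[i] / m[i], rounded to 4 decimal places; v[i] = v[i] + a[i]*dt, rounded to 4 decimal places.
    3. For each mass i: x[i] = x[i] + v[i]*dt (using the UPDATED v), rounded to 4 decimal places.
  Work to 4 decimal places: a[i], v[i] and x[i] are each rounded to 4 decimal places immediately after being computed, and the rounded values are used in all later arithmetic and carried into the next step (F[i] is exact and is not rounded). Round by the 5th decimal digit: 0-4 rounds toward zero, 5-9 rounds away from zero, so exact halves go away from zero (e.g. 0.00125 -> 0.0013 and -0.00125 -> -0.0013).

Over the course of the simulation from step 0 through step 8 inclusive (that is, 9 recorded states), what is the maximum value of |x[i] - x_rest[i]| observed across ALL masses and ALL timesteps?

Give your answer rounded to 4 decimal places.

Step 0: x=[5.0000 13.0000] v=[0.0000 -1.0000]
Step 1: x=[5.4800 12.4800] v=[2.4000 -2.6000]
Step 2: x=[6.2032 11.8000] v=[3.6160 -3.4000]
Step 3: x=[6.8294 11.1845] v=[3.1309 -3.0774]
Step 4: x=[7.0597 10.8322] v=[1.1515 -1.7615]
Step 5: x=[6.7640 10.8363] v=[-1.4783 0.0205]
Step 6: x=[6.0377 11.1488] v=[-3.6317 1.5627]
Step 7: x=[5.1631 11.6036] v=[-4.3730 2.2738]
Step 8: x=[4.4929 11.9879] v=[-3.3511 1.9214]
Max displacement = 1.5071

Answer: 1.5071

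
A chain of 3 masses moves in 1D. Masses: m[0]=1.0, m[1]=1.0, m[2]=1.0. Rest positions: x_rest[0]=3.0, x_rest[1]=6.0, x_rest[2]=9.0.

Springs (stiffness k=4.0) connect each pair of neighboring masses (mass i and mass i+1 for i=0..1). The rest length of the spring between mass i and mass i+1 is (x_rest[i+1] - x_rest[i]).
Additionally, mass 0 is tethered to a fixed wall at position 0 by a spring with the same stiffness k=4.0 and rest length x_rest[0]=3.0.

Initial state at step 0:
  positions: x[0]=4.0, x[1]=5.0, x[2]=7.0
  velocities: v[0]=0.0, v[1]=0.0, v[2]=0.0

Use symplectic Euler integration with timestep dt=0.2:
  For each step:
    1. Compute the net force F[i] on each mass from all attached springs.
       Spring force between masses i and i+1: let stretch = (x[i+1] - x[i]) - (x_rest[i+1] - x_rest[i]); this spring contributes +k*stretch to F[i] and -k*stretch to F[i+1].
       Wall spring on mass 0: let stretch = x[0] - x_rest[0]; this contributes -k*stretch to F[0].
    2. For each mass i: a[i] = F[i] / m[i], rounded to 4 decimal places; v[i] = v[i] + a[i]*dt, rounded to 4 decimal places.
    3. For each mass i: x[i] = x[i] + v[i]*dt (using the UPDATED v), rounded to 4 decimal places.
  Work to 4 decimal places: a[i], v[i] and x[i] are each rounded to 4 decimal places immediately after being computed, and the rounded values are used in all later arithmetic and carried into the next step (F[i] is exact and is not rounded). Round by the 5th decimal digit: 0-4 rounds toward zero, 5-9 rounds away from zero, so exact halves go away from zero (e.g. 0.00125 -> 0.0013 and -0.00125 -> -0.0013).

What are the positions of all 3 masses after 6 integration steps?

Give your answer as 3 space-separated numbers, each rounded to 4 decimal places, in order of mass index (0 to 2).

Step 0: x=[4.0000 5.0000 7.0000] v=[0.0000 0.0000 0.0000]
Step 1: x=[3.5200 5.1600 7.1600] v=[-2.4000 0.8000 0.8000]
Step 2: x=[2.7392 5.3776 7.4800] v=[-3.9040 1.0880 1.6000]
Step 3: x=[1.9423 5.5094 7.9436] v=[-3.9846 0.6592 2.3181]
Step 4: x=[1.4053 5.4600 8.4977] v=[-2.6848 -0.2471 2.7707]
Step 5: x=[1.2922 5.2479 9.0458] v=[-0.5653 -1.0607 2.7405]
Step 6: x=[1.6053 5.0105 9.4662] v=[1.5655 -1.1869 2.1022]

Answer: 1.6053 5.0105 9.4662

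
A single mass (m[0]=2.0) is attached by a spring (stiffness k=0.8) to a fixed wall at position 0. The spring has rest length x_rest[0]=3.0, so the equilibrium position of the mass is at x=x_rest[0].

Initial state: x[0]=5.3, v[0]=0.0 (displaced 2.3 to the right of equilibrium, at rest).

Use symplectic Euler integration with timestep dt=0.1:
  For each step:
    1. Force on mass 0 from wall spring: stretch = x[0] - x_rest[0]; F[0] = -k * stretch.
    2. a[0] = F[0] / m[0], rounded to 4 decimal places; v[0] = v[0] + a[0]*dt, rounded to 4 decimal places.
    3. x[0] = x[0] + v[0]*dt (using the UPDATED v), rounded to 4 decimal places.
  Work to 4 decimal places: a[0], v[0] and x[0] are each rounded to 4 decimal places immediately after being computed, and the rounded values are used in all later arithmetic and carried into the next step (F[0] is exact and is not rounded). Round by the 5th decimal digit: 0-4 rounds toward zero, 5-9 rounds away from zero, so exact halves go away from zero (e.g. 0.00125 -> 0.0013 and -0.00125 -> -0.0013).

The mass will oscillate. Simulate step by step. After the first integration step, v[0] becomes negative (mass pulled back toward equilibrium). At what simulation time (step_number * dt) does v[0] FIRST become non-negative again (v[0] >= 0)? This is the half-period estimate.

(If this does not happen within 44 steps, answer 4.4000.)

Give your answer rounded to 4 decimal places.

Step 0: x=[5.3000] v=[0.0000]
Step 1: x=[5.2908] v=[-0.0920]
Step 2: x=[5.2724] v=[-0.1836]
Step 3: x=[5.2450] v=[-0.2745]
Step 4: x=[5.2086] v=[-0.3643]
Step 5: x=[5.1633] v=[-0.4526]
Step 6: x=[5.1094] v=[-0.5391]
Step 7: x=[5.0471] v=[-0.6235]
Step 8: x=[4.9766] v=[-0.7054]
Step 9: x=[4.8982] v=[-0.7845]
Step 10: x=[4.8122] v=[-0.8604]
Step 11: x=[4.7189] v=[-0.9329]
Step 12: x=[4.6187] v=[-1.0017]
Step 13: x=[4.5121] v=[-1.0665]
Step 14: x=[4.3994] v=[-1.1270]
Step 15: x=[4.2811] v=[-1.1830]
Step 16: x=[4.1577] v=[-1.2342]
Step 17: x=[4.0297] v=[-1.2805]
Step 18: x=[3.8975] v=[-1.3217]
Step 19: x=[3.7617] v=[-1.3576]
Step 20: x=[3.6229] v=[-1.3881]
Step 21: x=[3.4816] v=[-1.4130]
Step 22: x=[3.3384] v=[-1.4323]
Step 23: x=[3.1938] v=[-1.4458]
Step 24: x=[3.0484] v=[-1.4536]
Step 25: x=[2.9029] v=[-1.4555]
Step 26: x=[2.7577] v=[-1.4516]
Step 27: x=[2.6135] v=[-1.4419]
Step 28: x=[2.4709] v=[-1.4264]
Step 29: x=[2.3304] v=[-1.4052]
Step 30: x=[2.1926] v=[-1.3784]
Step 31: x=[2.0580] v=[-1.3461]
Step 32: x=[1.9272] v=[-1.3084]
Step 33: x=[1.8007] v=[-1.2655]
Step 34: x=[1.6790] v=[-1.2175]
Step 35: x=[1.5625] v=[-1.1647]
Step 36: x=[1.4518] v=[-1.1072]
Step 37: x=[1.3473] v=[-1.0453]
Step 38: x=[1.2494] v=[-0.9792]
Step 39: x=[1.1585] v=[-0.9092]
Step 40: x=[1.0750] v=[-0.8355]
Step 41: x=[0.9992] v=[-0.7585]
Step 42: x=[0.9314] v=[-0.6785]
Step 43: x=[0.8718] v=[-0.5958]
Step 44: x=[0.8207] v=[-0.5107]
v[0] did not become non-negative within 44 steps; using fallback time=4.4000

Answer: 4.4000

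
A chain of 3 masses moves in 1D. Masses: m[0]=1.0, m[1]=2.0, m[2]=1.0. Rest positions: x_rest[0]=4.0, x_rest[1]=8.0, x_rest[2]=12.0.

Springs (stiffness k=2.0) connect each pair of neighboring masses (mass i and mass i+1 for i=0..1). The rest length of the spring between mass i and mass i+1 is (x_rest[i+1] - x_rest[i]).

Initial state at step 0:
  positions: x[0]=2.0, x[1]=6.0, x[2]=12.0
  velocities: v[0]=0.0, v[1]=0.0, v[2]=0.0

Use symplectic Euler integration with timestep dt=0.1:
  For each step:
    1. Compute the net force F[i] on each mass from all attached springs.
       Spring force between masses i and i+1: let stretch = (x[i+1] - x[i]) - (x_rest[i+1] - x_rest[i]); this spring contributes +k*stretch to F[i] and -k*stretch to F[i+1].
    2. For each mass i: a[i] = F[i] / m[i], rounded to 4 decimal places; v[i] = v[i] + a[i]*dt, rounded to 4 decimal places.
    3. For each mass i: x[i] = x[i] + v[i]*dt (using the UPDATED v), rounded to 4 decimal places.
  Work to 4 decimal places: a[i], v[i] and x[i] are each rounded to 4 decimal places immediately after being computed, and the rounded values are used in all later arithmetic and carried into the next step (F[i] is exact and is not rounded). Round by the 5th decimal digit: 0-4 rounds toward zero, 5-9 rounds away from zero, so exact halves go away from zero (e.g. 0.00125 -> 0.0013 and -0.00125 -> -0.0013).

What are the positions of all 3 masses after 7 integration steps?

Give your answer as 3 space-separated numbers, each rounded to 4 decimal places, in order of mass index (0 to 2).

Step 0: x=[2.0000 6.0000 12.0000] v=[0.0000 0.0000 0.0000]
Step 1: x=[2.0000 6.0200 11.9600] v=[0.0000 0.2000 -0.4000]
Step 2: x=[2.0004 6.0592 11.8812] v=[0.0040 0.3920 -0.7880]
Step 3: x=[2.0020 6.1160 11.7660] v=[0.0158 0.5683 -1.1524]
Step 4: x=[2.0059 6.1882 11.6178] v=[0.0386 0.7219 -1.4824]
Step 5: x=[2.0134 6.2729 11.4410] v=[0.0751 0.8466 -1.7683]
Step 6: x=[2.0261 6.3667 11.2408] v=[0.1270 0.9375 -2.0019]
Step 7: x=[2.0456 6.4658 11.0231] v=[0.1951 0.9909 -2.1767]

Answer: 2.0456 6.4658 11.0231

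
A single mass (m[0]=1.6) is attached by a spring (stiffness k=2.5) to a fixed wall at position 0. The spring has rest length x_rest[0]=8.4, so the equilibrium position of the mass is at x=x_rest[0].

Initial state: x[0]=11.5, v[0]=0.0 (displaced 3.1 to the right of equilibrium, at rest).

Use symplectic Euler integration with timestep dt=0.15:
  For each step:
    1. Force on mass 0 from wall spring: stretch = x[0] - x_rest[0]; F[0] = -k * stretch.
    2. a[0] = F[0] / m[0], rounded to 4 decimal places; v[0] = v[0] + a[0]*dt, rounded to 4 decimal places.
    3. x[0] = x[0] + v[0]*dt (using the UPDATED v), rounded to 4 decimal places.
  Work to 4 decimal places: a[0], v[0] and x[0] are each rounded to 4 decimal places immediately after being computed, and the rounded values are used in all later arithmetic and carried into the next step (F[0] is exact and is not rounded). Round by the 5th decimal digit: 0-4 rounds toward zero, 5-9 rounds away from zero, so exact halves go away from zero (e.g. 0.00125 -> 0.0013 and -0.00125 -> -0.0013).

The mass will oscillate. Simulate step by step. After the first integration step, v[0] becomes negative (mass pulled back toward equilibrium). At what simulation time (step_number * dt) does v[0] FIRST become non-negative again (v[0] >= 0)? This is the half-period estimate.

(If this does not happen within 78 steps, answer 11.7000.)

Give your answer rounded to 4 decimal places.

Step 0: x=[11.5000] v=[0.0000]
Step 1: x=[11.3910] v=[-0.7266]
Step 2: x=[11.1769] v=[-1.4276]
Step 3: x=[10.8651] v=[-2.0784]
Step 4: x=[10.4667] v=[-2.6562]
Step 5: x=[9.9956] v=[-3.1406]
Step 6: x=[9.4684] v=[-3.5146]
Step 7: x=[8.9037] v=[-3.7650]
Step 8: x=[8.3212] v=[-3.8831]
Step 9: x=[7.7415] v=[-3.8646]
Step 10: x=[7.1850] v=[-3.7103]
Step 11: x=[6.6712] v=[-3.4255]
Step 12: x=[6.2182] v=[-3.0203]
Step 13: x=[5.8419] v=[-2.5089]
Step 14: x=[5.5555] v=[-1.9094]
Step 15: x=[5.3691] v=[-1.2427]
Step 16: x=[5.2893] v=[-0.5323]
Step 17: x=[5.3188] v=[0.1968]
First v>=0 after going negative at step 17, time=2.5500

Answer: 2.5500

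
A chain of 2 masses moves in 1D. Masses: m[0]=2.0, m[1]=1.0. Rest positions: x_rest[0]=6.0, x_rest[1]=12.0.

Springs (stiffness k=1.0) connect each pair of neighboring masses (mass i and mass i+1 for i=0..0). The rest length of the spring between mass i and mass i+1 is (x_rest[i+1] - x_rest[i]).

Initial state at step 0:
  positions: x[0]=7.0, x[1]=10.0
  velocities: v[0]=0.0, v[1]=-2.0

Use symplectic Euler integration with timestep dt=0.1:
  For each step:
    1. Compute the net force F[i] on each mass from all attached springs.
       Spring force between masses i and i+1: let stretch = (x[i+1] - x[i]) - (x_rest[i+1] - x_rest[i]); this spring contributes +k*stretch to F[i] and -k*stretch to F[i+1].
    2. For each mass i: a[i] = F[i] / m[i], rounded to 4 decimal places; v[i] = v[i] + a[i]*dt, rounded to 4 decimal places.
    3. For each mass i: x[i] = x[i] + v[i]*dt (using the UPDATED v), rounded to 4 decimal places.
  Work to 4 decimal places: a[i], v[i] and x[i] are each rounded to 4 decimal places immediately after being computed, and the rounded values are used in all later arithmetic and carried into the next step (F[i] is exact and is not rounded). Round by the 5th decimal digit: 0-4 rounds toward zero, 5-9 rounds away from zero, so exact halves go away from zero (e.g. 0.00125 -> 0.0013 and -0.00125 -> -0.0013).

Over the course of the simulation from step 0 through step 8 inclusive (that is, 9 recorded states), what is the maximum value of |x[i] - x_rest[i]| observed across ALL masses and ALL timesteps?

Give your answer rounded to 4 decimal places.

Answer: 2.5325

Derivation:
Step 0: x=[7.0000 10.0000] v=[0.0000 -2.0000]
Step 1: x=[6.9850 9.8300] v=[-0.1500 -1.7000]
Step 2: x=[6.9542 9.6916] v=[-0.3078 -1.3845]
Step 3: x=[6.9071 9.5858] v=[-0.4709 -1.0582]
Step 4: x=[6.8434 9.5132] v=[-0.6370 -0.7261]
Step 5: x=[6.7631 9.4739] v=[-0.8035 -0.3931]
Step 6: x=[6.6663 9.4675] v=[-0.9680 -0.0642]
Step 7: x=[6.5535 9.4931] v=[-1.1279 0.2557]
Step 8: x=[6.4254 9.5493] v=[-1.2809 0.5617]
Max displacement = 2.5325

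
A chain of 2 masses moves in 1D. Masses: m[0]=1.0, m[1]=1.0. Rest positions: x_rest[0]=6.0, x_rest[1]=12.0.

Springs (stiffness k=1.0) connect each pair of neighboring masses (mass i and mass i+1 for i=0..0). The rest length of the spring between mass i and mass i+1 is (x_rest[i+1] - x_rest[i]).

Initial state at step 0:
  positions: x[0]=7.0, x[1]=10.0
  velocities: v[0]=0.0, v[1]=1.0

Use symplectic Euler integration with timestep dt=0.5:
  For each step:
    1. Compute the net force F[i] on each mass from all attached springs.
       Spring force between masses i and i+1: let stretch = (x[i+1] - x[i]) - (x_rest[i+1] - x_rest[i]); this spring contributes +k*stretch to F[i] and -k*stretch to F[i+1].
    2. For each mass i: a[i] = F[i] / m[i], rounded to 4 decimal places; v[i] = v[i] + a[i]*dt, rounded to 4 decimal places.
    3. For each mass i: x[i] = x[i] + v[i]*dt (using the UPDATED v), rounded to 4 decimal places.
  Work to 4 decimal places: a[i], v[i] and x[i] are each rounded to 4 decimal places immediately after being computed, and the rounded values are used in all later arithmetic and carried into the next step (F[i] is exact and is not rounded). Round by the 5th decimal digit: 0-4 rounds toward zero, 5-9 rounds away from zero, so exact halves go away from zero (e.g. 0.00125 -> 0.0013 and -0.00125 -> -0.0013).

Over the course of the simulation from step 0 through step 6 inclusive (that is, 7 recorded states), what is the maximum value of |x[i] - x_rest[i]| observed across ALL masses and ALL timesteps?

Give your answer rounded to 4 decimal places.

Step 0: x=[7.0000 10.0000] v=[0.0000 1.0000]
Step 1: x=[6.2500 11.2500] v=[-1.5000 2.5000]
Step 2: x=[5.2500 12.7500] v=[-2.0000 3.0000]
Step 3: x=[4.6250 13.8750] v=[-1.2500 2.2500]
Step 4: x=[4.8125 14.1875] v=[0.3750 0.6250]
Step 5: x=[5.8438 13.6563] v=[2.0625 -1.0625]
Step 6: x=[7.3282 12.6719] v=[2.9688 -1.9688]
Max displacement = 2.1875

Answer: 2.1875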